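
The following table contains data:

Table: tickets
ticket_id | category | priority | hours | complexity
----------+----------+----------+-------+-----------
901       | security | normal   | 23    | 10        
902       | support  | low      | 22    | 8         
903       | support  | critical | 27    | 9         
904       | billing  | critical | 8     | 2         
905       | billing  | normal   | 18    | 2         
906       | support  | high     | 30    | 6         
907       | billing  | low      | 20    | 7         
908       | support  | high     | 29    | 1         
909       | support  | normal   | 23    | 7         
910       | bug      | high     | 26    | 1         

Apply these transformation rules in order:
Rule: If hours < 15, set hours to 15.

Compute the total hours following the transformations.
233

Step 1: 1 records have hours < 15
Step 2: These records originally summed to 8
Step 3: After setting to minimum: 1 × 15 = 15
Step 4: Unaffected records sum: 218
Step 5: Final sum = 15 + 218 = 233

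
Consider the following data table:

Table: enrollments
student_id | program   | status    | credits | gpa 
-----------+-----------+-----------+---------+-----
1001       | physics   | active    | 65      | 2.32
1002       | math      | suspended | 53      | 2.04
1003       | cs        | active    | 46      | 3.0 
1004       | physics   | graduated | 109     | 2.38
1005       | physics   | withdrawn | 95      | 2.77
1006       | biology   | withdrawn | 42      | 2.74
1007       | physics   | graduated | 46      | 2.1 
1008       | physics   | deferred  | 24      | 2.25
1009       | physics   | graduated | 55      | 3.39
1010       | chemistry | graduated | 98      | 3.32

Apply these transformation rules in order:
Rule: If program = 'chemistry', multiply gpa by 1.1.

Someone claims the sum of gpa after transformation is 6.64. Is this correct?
No, the correct result is 26.64.

Step 1: Calculate the correct sum after transformation
Step 2: Apply multiplier 1.1 to records where program = 'chemistry'
Step 3: Correct result = 26.64
Step 4: Claimed result = 6.64
Step 5: 26.64 ≠ 6.64
Conclusion: The claimed result is incorrect. The correct answer is 26.64.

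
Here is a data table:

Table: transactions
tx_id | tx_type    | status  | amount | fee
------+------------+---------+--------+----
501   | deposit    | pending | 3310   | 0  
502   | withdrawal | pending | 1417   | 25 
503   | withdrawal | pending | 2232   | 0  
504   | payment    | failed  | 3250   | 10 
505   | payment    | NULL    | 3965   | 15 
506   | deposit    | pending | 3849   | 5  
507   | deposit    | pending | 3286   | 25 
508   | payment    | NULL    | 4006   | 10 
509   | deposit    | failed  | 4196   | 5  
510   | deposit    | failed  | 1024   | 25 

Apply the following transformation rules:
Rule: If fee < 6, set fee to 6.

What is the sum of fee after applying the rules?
134

Step 1: 4 records have fee < 6
Step 2: These records originally summed to 10
Step 3: After setting to minimum: 4 × 6 = 24
Step 4: Unaffected records sum: 110
Step 5: Final sum = 24 + 110 = 134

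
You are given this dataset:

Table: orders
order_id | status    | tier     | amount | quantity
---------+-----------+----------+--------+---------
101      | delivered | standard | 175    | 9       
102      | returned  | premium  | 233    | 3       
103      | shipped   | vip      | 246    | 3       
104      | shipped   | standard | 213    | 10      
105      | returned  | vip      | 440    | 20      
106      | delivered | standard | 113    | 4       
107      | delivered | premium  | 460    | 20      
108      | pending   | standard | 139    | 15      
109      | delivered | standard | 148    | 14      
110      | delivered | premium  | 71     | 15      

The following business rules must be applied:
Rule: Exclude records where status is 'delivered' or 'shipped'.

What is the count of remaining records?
3

Step 1: Count records to exclude
  - 5 (delivered) + 2 (shipped) = 7 records
Step 2: Total records: 10
Step 3: Remaining = 10 - 7 = 3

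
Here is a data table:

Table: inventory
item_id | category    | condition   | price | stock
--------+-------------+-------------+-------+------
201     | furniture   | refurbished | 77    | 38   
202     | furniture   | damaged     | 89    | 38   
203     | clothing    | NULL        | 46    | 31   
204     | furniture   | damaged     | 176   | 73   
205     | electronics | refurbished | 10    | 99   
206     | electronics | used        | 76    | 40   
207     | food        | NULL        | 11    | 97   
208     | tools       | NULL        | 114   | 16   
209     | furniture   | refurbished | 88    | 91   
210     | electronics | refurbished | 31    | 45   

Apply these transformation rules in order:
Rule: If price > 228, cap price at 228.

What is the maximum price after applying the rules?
176

Step 1: Original maximum price = 176
Step 2: Check cap of 228 against maximum
Step 3: No records exceed the cap (max 176 <= cap 228), so no capping applies
Step 4: Maximum after transformation = 176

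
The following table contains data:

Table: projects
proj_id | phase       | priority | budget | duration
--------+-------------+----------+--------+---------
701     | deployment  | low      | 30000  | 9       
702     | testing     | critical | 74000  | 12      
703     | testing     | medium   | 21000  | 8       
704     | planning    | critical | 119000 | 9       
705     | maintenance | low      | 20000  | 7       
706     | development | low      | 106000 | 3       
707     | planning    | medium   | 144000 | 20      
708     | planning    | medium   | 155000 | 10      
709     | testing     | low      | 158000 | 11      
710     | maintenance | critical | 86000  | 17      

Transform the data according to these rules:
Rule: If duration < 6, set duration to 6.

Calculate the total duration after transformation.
109

Step 1: 1 records have duration < 6
Step 2: These records originally summed to 3
Step 3: After setting to minimum: 1 × 6 = 6
Step 4: Unaffected records sum: 103
Step 5: Final sum = 6 + 103 = 109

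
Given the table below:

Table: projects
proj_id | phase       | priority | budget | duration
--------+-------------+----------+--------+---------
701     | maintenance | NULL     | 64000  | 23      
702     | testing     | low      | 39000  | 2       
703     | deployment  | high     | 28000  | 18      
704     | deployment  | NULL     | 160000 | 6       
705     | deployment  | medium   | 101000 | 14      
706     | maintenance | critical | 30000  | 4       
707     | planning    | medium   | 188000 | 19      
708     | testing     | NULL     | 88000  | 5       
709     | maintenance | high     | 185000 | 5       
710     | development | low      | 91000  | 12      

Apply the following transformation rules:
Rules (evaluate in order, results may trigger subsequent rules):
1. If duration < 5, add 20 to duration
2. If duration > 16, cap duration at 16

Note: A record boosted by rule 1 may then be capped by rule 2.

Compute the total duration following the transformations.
122

Step 1: Apply rule 1 to records with duration < 5
  - 2 records get bonus of 20
  - Of these, 2 records then exceed 16 and get capped
Step 2: Apply rule 2 to records with duration > 16
  - 3 records (original) are capped
Step 3: Calculate final sum = 122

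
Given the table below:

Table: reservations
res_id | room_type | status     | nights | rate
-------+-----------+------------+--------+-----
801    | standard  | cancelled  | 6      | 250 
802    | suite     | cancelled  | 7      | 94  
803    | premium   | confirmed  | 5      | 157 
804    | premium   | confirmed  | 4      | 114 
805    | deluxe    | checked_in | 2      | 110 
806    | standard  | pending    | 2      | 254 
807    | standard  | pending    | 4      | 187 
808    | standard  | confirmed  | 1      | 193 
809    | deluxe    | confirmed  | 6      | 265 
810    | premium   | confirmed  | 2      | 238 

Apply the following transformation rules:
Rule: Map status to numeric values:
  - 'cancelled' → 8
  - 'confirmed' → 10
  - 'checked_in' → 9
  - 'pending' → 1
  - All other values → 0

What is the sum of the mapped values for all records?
77

Step 1: Apply mapping to each record
Step 2: Count by status:
  'cancelled': 2 records × 8 = 16
  'confirmed': 5 records × 10 = 50
  'checked_in': 1 records × 9 = 9
  'pending': 2 records × 1 = 2
Step 3: Sum all mapped values = 77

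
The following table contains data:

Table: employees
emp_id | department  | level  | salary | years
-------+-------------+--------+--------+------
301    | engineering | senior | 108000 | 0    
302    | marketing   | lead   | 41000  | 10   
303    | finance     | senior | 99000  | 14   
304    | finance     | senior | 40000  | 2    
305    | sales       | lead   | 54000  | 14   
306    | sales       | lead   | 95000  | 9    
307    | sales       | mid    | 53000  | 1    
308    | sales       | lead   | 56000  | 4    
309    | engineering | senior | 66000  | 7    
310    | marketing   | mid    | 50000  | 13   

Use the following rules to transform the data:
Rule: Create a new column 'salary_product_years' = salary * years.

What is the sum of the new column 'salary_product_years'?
4876000

Step 1: For each record, compute salary * years
Example calculations:
  108000 * 0 = 0
  41000 * 10 = 410000
  99000 * 14 = 1386000
  ...
Step 2: Sum all derived values
Step 3: Total = 4876000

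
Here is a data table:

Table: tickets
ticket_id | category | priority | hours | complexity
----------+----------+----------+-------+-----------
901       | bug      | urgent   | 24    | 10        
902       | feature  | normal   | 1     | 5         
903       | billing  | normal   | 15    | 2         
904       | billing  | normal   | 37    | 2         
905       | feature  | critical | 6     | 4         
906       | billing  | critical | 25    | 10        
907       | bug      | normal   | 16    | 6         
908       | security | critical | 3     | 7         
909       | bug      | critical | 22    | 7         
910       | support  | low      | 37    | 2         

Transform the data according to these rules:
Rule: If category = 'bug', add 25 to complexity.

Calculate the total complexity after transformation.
130

Step 1: Count records where category = 'bug': 3
Step 2: Total bonus added: 3 × 25 = 75
Step 3: Original sum of complexity: 55
Step 4: Final sum = 55 + 75 = 130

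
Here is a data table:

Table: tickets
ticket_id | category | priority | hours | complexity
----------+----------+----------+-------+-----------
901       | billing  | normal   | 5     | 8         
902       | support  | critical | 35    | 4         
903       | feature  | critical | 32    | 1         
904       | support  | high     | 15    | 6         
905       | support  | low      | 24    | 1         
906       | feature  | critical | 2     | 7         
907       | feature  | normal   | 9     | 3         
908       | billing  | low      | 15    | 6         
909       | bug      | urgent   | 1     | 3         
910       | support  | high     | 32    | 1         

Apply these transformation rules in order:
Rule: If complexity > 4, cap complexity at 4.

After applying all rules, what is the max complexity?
4

Step 1: Original maximum complexity = 8
Step 2: Apply cap at 4
Step 3: 4 records had complexity > 4 and were capped
Step 4: Maximum after transformation = 4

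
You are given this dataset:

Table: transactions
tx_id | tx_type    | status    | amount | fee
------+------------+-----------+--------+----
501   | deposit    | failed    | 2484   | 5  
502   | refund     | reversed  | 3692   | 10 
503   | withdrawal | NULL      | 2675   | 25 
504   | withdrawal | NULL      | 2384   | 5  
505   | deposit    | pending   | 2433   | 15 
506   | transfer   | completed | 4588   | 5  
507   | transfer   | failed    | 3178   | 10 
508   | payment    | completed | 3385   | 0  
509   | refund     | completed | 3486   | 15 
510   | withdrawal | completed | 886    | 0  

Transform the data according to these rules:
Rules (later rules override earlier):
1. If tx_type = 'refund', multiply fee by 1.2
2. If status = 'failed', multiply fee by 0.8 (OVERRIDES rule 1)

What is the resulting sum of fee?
92.0

Step 1: Rule 2 takes priority for records with status = 'failed'
  - 2 records: 15 × 0.8 = 12.0
Step 2: Rule 1 applies to remaining records with tx_type = 'refund'
  - 2 records: 25 × 1.2 = 30.0
Step 3: Other records unchanged: 50
Step 4: Final sum = 12.0 + 30.0 + 50 = 92.0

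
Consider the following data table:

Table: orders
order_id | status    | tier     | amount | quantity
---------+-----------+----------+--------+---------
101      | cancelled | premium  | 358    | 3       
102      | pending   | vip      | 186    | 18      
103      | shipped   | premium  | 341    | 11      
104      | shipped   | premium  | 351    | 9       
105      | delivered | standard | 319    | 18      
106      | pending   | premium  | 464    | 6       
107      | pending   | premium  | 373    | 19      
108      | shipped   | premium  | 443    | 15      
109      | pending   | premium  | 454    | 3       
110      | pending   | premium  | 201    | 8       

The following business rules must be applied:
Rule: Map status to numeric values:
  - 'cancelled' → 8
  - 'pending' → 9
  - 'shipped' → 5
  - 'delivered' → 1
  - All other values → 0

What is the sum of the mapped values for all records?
69

Step 1: Apply mapping to each record
Step 2: Count by status:
  'cancelled': 1 records × 8 = 8
  'pending': 5 records × 9 = 45
  'shipped': 3 records × 5 = 15
  'delivered': 1 records × 1 = 1
Step 3: Sum all mapped values = 69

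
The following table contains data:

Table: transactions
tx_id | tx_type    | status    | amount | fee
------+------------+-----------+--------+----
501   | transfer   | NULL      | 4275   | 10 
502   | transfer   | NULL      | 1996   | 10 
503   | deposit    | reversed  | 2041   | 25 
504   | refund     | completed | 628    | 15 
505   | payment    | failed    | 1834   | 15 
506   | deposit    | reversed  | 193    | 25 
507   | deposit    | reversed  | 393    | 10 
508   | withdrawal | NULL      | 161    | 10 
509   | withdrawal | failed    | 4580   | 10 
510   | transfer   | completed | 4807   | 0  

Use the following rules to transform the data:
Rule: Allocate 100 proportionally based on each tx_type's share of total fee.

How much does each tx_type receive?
deposit: 46.15, payment: 11.54, refund: 11.54, transfer: 15.38, withdrawal: 15.38

Step 1: Calculate total fee = 130
Step 2: Calculate each tx_type's proportion:
  deposit: 60/130 = 46.15% → 46.15
  payment: 15/130 = 11.54% → 11.54
  refund: 15/130 = 11.54% → 11.54
  transfer: 20/130 = 15.38% → 15.38
  withdrawal: 20/130 = 15.38% → 15.38
Step 3: Verify: sum of allocations ≈ 100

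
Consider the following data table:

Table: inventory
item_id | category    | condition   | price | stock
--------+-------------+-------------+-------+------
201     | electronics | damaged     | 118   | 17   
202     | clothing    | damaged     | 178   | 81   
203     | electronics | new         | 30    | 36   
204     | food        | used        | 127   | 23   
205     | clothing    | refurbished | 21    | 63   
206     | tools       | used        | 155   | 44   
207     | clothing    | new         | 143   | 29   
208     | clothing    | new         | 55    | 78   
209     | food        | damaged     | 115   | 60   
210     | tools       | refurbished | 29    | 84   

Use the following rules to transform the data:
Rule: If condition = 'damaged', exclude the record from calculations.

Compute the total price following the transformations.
560

Step 1: Identify records where condition = 'damaged'
Step 2: The excluded records sum to 411
Step 3: Original total price = 971
Step 4: Remaining total = 971 - 411 = 560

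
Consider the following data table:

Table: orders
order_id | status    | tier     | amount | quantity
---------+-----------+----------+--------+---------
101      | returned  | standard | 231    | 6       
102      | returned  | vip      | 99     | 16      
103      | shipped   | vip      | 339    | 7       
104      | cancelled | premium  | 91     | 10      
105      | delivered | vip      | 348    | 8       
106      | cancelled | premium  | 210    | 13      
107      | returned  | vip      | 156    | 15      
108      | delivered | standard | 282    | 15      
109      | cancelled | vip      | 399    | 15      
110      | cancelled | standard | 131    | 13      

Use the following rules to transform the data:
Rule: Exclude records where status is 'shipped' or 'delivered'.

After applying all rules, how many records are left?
7

Step 1: Count records to exclude
  - 1 (shipped) + 2 (delivered) = 3 records
Step 2: Total records: 10
Step 3: Remaining = 10 - 3 = 7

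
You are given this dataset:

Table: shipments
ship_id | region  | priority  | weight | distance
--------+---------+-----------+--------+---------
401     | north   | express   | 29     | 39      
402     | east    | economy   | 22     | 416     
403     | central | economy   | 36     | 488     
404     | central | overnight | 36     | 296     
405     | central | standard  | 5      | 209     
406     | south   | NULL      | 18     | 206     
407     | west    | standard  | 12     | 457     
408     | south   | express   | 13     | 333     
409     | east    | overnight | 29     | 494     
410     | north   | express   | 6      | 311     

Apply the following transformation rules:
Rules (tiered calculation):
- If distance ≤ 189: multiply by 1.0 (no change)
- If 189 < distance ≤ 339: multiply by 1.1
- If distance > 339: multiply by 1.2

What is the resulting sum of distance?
3755.5

Step 1: Tier 1 (distance ≤ 189): 1 records, sum = 39 × 1.0 = 39.0
Step 2: Tier 2 (189 < distance ≤ 339): 5 records, sum = 1355 × 1.1 = 1490.5
Step 3: Tier 3 (distance > 339): 4 records, sum = 1855 × 1.2 = 2226.0
Step 4: Final sum = 39.0 + 1490.5 + 2226.0 = 3755.5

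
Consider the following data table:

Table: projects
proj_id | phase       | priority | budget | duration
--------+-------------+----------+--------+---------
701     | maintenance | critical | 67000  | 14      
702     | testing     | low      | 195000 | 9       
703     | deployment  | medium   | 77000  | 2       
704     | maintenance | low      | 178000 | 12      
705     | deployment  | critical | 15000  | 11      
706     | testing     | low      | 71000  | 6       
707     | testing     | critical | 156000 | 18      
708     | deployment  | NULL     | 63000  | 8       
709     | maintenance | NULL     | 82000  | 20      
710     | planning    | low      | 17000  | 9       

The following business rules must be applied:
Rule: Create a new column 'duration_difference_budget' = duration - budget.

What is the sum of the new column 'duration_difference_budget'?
-920891

Step 1: For each record, compute duration - budget
Example calculations:
  14 - 67000 = -66986
  9 - 195000 = -194991
  2 - 77000 = -76998
  ...
Step 2: Sum all derived values
Step 3: Total = -920891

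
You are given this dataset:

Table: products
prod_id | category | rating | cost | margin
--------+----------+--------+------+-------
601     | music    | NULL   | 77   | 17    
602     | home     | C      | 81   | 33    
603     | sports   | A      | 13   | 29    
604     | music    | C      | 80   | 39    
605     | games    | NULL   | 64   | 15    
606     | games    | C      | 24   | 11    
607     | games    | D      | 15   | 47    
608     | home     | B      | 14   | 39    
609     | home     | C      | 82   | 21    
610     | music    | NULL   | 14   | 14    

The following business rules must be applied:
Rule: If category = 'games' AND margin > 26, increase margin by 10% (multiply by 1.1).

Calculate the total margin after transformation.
269.7

Step 1: Find records where category = 'games' AND margin > 26
Step 2: 1 records match, summing to 47
Step 3: After multiplier: 47 × 1.1 = 51.7
Step 4: Unaffected records sum: 218
Step 5: Final sum = 51.7 + 218 = 269.7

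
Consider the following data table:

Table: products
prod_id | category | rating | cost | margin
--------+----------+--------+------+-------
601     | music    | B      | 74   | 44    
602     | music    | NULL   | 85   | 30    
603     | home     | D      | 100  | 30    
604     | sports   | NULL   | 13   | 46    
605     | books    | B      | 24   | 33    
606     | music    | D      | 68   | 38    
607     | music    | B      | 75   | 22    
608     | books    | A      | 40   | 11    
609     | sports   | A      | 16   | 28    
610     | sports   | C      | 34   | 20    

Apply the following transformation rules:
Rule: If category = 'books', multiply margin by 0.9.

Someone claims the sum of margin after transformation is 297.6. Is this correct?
Yes, the result is correct.

Step 1: Calculate the correct sum after transformation
Step 2: Apply multiplier 0.9 to records where category = 'books'
Step 3: Correct result = 297.6
Step 4: Claimed result = 297.6
Step 5: 297.6 = 297.6 ✓
Conclusion: The claimed result is correct.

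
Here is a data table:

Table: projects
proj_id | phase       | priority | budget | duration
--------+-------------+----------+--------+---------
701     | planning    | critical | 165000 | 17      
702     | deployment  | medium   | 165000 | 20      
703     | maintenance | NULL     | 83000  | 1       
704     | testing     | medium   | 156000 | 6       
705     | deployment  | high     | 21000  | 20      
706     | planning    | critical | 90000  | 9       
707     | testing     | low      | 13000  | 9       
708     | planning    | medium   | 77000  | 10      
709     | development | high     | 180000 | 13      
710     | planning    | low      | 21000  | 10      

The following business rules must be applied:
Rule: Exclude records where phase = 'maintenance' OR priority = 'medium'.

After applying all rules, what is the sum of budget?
490000

Step 1: Find records where phase = 'maintenance' OR priority = 'medium'
Step 2: 4 records match, summing to 481000
Step 3: Original sum: 971000
Step 4: Remaining sum = 971000 - 481000 = 490000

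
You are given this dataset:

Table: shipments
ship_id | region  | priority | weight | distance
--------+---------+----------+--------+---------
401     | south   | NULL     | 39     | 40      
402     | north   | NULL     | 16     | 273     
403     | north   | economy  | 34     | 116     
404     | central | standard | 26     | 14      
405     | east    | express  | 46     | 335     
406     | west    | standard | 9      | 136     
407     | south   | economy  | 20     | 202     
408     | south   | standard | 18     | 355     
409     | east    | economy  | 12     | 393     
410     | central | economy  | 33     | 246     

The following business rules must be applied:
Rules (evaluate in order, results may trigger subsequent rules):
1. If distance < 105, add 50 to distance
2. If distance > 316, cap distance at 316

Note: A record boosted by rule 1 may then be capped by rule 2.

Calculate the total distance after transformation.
2075

Step 1: Apply rule 1 to records with distance < 105
  - 2 records get bonus of 50
  - Of these, 0 records then exceed 316 and get capped
Step 2: Apply rule 2 to records with distance > 316
  - 3 records (original) are capped
Step 3: Calculate final sum = 2075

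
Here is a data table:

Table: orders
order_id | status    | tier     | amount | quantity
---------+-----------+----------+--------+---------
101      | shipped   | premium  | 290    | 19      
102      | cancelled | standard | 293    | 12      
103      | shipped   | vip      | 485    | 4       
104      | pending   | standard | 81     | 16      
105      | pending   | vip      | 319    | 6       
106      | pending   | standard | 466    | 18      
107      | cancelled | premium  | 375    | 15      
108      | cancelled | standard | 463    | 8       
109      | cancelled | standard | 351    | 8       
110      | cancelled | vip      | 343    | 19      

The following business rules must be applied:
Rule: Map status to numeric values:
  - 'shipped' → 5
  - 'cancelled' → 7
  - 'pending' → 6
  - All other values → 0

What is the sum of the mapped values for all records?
63

Step 1: Apply mapping to each record
Step 2: Count by status:
  'shipped': 2 records × 5 = 10
  'cancelled': 5 records × 7 = 35
  'pending': 3 records × 6 = 18
Step 3: Sum all mapped values = 63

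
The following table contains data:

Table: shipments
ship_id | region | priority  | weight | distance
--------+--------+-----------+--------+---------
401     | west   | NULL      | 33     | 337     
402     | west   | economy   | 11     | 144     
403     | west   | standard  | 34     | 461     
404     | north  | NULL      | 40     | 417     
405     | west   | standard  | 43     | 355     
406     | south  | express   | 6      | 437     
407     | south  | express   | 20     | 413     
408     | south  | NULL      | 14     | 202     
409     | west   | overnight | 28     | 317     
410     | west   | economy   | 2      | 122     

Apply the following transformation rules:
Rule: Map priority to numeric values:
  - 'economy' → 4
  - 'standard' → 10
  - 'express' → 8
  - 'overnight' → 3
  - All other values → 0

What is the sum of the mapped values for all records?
47

Step 1: Apply mapping to each record
Step 2: Count by status:
  'economy': 2 records × 4 = 8
  'standard': 2 records × 10 = 20
  'express': 2 records × 8 = 16
  'overnight': 1 records × 3 = 3
Step 3: Sum all mapped values = 47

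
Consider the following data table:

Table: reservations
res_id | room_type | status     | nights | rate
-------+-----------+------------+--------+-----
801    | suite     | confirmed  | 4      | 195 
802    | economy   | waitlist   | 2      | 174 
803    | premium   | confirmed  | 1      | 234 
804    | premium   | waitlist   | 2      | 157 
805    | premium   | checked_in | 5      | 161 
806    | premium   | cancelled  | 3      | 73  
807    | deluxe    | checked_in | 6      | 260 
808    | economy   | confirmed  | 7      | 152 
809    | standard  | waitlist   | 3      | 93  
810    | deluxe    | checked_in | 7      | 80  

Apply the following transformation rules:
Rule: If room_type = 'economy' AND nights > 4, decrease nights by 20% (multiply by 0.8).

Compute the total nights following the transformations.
38.6

Step 1: Find records where room_type = 'economy' AND nights > 4
Step 2: 1 records match, summing to 7
Step 3: After multiplier: 7 × 0.8 = 5.6
Step 4: Unaffected records sum: 33
Step 5: Final sum = 5.6 + 33 = 38.6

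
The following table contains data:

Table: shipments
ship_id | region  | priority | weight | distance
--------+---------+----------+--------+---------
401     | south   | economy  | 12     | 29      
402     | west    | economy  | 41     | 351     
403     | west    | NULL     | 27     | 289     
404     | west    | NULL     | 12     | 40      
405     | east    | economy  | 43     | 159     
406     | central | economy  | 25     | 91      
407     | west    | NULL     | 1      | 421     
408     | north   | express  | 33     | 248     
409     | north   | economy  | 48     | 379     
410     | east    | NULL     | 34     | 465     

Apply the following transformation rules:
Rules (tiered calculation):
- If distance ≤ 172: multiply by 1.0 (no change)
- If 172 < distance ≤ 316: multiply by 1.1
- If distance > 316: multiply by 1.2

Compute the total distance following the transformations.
2848.9

Step 1: Tier 1 (distance ≤ 172): 4 records, sum = 319 × 1.0 = 319.0
Step 2: Tier 2 (172 < distance ≤ 316): 2 records, sum = 537 × 1.1 = 590.7
Step 3: Tier 3 (distance > 316): 4 records, sum = 1616 × 1.2 = 1939.2
Step 4: Final sum = 319.0 + 590.7 + 1939.2 = 2848.9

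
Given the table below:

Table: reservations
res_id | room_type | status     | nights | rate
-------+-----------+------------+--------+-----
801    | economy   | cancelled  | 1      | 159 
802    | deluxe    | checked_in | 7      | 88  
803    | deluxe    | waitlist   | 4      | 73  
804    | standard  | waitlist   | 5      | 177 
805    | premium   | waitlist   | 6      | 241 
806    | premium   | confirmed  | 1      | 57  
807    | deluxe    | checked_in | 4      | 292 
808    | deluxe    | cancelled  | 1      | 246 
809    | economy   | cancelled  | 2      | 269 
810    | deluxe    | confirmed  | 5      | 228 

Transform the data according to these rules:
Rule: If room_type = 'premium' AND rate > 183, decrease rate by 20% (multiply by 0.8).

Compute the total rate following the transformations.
1781.8

Step 1: Find records where room_type = 'premium' AND rate > 183
Step 2: 1 records match, summing to 241
Step 3: After multiplier: 241 × 0.8 = 192.8
Step 4: Unaffected records sum: 1589
Step 5: Final sum = 192.8 + 1589 = 1781.8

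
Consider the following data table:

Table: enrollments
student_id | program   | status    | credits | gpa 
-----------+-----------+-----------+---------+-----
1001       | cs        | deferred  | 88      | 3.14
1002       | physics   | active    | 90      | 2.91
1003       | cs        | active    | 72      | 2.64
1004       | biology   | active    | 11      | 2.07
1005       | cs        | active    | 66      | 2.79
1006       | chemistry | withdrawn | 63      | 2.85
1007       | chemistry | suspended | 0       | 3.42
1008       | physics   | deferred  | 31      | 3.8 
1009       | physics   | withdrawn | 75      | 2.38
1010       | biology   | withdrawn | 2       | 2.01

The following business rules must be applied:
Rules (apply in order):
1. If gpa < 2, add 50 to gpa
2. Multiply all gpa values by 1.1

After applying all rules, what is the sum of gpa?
30.81

Step 1: Apply Rule 1 - Add 50 to records with gpa < 2
  - 0 records affected: 0 + (0 × 50) = 0
  - Unaffected records: 28.01
  - Sum after Rule 1: 28.01
Step 2: Apply Rule 2 - Multiply all by 1.1
  - 28.01 × 1.1 = 30.81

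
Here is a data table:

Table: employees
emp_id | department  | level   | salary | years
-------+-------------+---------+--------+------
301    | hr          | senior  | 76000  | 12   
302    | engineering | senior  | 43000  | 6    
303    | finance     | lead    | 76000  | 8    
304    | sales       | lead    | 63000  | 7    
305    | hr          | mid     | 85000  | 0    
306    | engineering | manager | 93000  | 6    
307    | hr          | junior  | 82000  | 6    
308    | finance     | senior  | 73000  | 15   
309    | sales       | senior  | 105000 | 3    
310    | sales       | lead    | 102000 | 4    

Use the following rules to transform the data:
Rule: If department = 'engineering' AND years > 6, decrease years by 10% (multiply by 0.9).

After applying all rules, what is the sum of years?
67

Step 1: Find records where department = 'engineering' AND years > 6
Step 2: 0 records match, summing to 0
Step 3: After multiplier: 0 × 0.9 = 0.0
Step 4: Unaffected records sum: 67
Step 5: Final sum = 0.0 + 67 = 67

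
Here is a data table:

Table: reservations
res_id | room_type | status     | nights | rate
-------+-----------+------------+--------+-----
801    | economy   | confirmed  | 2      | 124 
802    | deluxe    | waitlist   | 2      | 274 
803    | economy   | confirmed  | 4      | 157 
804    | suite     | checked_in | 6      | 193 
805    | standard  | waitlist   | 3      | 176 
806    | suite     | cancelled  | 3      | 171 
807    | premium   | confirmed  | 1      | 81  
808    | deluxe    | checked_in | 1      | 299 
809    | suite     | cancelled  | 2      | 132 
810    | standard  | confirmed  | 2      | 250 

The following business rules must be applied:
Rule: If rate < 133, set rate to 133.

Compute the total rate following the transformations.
1919

Step 1: 3 records have rate < 133
Step 2: These records originally summed to 337
Step 3: After setting to minimum: 3 × 133 = 399
Step 4: Unaffected records sum: 1520
Step 5: Final sum = 399 + 1520 = 1919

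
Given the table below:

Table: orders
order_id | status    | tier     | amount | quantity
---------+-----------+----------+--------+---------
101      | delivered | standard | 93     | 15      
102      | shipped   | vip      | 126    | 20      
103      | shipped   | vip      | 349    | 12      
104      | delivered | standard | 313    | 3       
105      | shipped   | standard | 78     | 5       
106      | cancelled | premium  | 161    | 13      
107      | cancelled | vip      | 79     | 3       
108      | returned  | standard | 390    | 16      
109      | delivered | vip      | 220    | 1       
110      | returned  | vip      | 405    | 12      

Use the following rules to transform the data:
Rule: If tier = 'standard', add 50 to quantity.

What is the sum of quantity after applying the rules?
300

Step 1: Count records where tier = 'standard': 4
Step 2: Total bonus added: 4 × 50 = 200
Step 3: Original sum of quantity: 100
Step 4: Final sum = 100 + 200 = 300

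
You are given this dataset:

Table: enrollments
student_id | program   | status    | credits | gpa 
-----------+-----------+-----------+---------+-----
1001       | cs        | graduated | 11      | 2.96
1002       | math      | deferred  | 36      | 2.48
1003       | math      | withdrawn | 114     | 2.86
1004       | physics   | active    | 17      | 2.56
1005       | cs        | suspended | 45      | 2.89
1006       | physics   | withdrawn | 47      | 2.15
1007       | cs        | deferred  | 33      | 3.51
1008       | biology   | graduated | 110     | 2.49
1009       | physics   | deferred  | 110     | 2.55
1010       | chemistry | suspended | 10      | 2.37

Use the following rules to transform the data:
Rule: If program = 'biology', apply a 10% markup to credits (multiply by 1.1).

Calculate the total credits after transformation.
544.0

Step 1: Records with program = 'biology' have total credits = 110
Step 2: Apply multiplier: 110 × 1.1 = 121.0
Step 3: Other records total: 423
Step 4: Final sum = 121.0 + 423 = 544.0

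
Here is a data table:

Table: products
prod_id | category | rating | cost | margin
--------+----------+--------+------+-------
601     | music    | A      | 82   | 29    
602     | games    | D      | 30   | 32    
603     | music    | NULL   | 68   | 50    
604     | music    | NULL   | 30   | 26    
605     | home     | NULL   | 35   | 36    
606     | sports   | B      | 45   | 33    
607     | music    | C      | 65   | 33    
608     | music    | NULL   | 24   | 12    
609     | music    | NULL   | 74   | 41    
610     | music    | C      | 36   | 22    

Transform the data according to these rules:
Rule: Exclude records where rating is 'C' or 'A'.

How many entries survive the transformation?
7

Step 1: Count records to exclude
  - 2 (C) + 1 (A) = 3 records
Step 2: Total records: 10
Step 3: Remaining = 10 - 3 = 7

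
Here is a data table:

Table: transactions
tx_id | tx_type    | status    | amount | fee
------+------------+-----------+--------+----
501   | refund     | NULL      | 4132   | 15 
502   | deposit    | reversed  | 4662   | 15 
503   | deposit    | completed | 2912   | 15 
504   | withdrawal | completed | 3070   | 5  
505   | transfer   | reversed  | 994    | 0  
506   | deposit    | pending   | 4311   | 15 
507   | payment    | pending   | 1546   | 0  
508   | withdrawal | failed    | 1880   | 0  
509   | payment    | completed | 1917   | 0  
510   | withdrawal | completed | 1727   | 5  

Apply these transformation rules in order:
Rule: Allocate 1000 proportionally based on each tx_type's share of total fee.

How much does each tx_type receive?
deposit: 642.86, payment: 0.0, refund: 214.29, transfer: 0.0, withdrawal: 142.86

Step 1: Calculate total fee = 70
Step 2: Calculate each tx_type's proportion:
  deposit: 45/70 = 64.29% → 642.86
  payment: 0/70 = 0.00% → 0.0
  refund: 15/70 = 21.43% → 214.29
  transfer: 0/70 = 0.00% → 0.0
  withdrawal: 10/70 = 14.29% → 142.86
Step 3: Verify: sum of allocations ≈ 1000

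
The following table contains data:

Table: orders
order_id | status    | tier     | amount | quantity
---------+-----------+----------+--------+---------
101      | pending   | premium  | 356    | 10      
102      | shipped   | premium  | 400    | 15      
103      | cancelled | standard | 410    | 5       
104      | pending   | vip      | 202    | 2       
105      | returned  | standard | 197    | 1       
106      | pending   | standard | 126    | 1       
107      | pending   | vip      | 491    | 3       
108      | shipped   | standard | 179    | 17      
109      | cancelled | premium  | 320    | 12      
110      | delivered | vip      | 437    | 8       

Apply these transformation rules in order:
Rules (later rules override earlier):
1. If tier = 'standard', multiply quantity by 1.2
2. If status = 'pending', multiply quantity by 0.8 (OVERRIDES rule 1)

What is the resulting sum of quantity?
75.4

Step 1: Rule 2 takes priority for records with status = 'pending'
  - 4 records: 16 × 0.8 = 12.8
Step 2: Rule 1 applies to remaining records with tier = 'standard'
  - 3 records: 23 × 1.2 = 27.6
Step 3: Other records unchanged: 35
Step 4: Final sum = 12.8 + 27.6 + 35 = 75.4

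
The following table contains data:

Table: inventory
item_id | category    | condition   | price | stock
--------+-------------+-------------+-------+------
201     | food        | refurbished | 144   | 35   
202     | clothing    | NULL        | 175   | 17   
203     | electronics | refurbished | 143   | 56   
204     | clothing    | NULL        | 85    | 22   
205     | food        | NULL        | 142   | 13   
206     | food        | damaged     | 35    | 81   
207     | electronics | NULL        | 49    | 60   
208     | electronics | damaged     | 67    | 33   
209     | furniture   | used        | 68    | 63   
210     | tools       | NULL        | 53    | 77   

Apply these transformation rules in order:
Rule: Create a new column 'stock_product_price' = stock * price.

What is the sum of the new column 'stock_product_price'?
36090

Step 1: For each record, compute stock * price
Example calculations:
  35 * 144 = 5040
  17 * 175 = 2975
  56 * 143 = 8008
  ...
Step 2: Sum all derived values
Step 3: Total = 36090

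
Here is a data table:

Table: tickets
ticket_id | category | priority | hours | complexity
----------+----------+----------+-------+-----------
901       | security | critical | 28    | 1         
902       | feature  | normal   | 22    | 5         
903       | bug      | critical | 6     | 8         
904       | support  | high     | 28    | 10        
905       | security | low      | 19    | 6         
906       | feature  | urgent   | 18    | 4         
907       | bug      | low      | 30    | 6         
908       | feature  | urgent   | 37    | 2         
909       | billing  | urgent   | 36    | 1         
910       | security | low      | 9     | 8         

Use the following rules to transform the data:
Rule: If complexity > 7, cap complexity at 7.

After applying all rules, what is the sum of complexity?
46

Step 1: 3 records have complexity > 7
Step 2: These records originally summed to 26
Step 3: After capping: 3 × 7 = 21
Step 4: Unaffected records sum: 25
Step 5: Final sum = 21 + 25 = 46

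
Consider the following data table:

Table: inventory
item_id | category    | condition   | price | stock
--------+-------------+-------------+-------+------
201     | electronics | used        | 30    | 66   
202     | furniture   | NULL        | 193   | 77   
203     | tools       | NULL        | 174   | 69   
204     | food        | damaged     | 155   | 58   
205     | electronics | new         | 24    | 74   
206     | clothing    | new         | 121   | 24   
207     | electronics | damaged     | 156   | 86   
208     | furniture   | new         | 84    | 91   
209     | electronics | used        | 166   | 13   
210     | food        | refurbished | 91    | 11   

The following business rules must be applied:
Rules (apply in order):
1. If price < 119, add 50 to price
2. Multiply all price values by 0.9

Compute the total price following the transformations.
1254.6

Step 1: Apply Rule 1 - Add 50 to records with price < 119
  - 4 records affected: 229 + (4 × 50) = 429
  - Unaffected records: 965
  - Sum after Rule 1: 1394
Step 2: Apply Rule 2 - Multiply all by 0.9
  - 1394 × 0.9 = 1254.6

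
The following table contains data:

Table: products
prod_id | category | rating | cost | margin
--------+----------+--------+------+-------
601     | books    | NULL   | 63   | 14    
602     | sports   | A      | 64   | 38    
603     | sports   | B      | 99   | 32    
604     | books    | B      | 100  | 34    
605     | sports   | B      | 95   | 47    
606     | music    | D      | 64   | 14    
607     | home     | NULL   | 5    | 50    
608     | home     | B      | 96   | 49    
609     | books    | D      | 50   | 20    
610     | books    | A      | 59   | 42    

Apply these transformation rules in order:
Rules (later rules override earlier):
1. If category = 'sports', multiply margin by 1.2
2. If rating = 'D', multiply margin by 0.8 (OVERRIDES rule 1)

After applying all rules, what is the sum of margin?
356.6

Step 1: Rule 2 takes priority for records with rating = 'D'
  - 2 records: 34 × 0.8 = 27.2
Step 2: Rule 1 applies to remaining records with category = 'sports'
  - 3 records: 117 × 1.2 = 140.4
Step 3: Other records unchanged: 189
Step 4: Final sum = 27.2 + 140.4 + 189 = 356.6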